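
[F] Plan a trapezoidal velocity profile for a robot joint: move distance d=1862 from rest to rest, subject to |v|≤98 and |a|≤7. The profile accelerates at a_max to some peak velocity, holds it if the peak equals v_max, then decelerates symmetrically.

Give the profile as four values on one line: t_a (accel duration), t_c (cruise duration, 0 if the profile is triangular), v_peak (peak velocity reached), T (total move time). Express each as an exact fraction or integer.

t_a=14 t_c=5 v_peak=98 T=33

(v_max)²/a_max = 98²/7 = 1372
1862 ≥ 1372 ⇒ cruise phase
t_a = 98/7 = 14; v_peak = 98
d_cruise = 1862 − 1372 = 490; t_c = 490/98 = 5
T = 2·14 + 5 = 33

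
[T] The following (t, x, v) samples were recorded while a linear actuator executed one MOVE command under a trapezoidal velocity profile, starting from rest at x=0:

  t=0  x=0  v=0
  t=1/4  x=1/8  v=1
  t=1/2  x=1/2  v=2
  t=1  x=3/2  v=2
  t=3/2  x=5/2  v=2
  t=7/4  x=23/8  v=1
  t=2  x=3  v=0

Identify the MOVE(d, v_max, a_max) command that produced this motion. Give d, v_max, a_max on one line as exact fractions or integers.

d=3 v_max=2 a_max=4

final state: t=2, x=3, v=0 → d = 3
a_max = (1−0)/(1/4−0) = 4
max v = 2 over t∈[1/2,3/2] → v_max = 2
check: 2·(1/2+1) = 3 ✓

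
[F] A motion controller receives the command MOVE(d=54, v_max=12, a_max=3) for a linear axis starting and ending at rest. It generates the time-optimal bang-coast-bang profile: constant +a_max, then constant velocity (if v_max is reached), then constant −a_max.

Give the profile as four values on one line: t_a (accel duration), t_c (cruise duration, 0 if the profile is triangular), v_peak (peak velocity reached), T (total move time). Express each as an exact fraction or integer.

vₘ²/aₘ = 12²/3 = 48
54 ≥ 48 ⇒ cruise phase
t_a = 12/3 = 4; v_peak = 12
d_cruise = 54 − 48 = 6; t_c = 6/12 = 1/2
T = 2·4 + 1/2 = 17/2

t_a=4 t_c=1/2 v_peak=12 T=17/2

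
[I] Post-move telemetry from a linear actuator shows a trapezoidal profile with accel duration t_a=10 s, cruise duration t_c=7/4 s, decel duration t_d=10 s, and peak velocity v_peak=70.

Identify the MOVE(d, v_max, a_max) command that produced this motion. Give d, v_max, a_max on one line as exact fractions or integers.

d=1645/2 v_max=70 a_max=7

a_max = 70/10 = 7
d_a = ½·70·10 = 350; d_c = 70·7/4 = 245/2
d = 2·350 + 245/2 = 1645/2
t_c = 7/4 > 0 → v_max = v_peak = 70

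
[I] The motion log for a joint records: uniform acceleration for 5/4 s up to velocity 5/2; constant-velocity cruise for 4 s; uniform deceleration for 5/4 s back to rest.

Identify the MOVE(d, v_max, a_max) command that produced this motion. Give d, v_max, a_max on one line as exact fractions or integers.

d=105/8 v_max=5/2 a_max=2

a_max = (5/2)/(5/4) = 2
d_a = ½·5/2·5/4 = 25/16; d_c = 5/2·4 = 10
d = 2·25/16 + 10 = 105/8
t_c = 4 > 0 so v_max = 5/2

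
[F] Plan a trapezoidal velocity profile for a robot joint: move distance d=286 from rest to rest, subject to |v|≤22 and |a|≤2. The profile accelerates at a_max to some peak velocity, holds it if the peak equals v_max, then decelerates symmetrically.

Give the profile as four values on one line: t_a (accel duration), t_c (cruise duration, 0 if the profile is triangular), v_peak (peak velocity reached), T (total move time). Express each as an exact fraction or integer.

vₘ²/aₘ = 22²/2 = 242
286 ≥ 242 so v_max reached
t_a = 22/2 = 11; v_peak = 22
d_cruise = 286 − 242 = 44; t_c = 44/22 = 2
T = 2·11 + 2 = 24

t_a=11 t_c=2 v_peak=22 T=24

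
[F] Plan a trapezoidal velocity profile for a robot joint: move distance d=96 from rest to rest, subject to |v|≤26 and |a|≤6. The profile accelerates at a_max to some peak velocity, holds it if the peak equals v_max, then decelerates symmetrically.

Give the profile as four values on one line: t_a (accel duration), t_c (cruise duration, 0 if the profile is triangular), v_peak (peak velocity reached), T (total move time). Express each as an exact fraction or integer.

vₘ²/aₘ = 26²/6 = 338/3
96 < 338/3 ⇒ no cruise
v_peak = √(96·6) = √576 = 24
t_a = 24/6 = 4; t_c = 0
T = 2·4 = 8

t_a=4 t_c=0 v_peak=24 T=8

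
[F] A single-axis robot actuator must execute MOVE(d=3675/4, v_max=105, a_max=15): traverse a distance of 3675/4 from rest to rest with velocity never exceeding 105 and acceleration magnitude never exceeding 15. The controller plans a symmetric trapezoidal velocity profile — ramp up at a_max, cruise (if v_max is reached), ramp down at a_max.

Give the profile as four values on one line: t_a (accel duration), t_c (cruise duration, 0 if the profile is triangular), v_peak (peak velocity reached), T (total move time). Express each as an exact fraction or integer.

t_a=7 t_c=7/4 v_peak=105 T=63/4

v_max²/a_max = 105²/15 = 735
3675/4 ≥ 735 → trapezoidal
t_a = 105/15 = 7; v_peak = 105
d_cruise = 3675/4 − 735 = 735/4; t_c = (735/4)/105 = 7/4
T = 2·7 + 7/4 = 63/4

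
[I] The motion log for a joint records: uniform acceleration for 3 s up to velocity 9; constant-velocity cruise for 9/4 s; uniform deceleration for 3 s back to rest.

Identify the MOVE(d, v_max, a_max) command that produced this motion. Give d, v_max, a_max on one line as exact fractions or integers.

a_max = 9/3 = 3
d_a = ½·9·3 = 27/2; d_c = 9·9/4 = 81/4
d = 2·27/2 + 81/4 = 189/4
t_c = 9/4 > 0 → v_max = v_peak = 9

d=189/4 v_max=9 a_max=3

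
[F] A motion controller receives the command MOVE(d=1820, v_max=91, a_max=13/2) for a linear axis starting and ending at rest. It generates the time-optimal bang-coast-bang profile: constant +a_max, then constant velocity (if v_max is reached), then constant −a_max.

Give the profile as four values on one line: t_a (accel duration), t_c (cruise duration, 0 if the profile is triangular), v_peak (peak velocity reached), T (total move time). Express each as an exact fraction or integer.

vₘ²/aₘ = 91²/(13/2) = 1274
1820 ≥ 1274 → trapezoidal
t_a = 91/(13/2) = 14; v_peak = 91
d_cruise = 1820 − 1274 = 546; t_c = 546/91 = 6
T = 2·14 + 6 = 34

t_a=14 t_c=6 v_peak=91 T=34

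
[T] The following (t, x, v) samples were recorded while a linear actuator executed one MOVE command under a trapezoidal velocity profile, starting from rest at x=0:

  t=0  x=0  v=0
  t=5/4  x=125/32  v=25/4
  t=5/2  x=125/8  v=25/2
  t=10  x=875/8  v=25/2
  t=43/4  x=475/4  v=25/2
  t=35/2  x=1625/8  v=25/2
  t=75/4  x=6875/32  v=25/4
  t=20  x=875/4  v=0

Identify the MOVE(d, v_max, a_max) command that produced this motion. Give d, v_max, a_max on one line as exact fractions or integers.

final state: t=20, x=875/4, v=0 → d = 875/4
a_max = (25/4−0)/(5/4−0) = 5
max v = 25/2 over t∈[5/2,35/2] → v_max = 25/2
check: 25/2·(5/2+15) = 875/4 ✓

d=875/4 v_max=25/2 a_max=5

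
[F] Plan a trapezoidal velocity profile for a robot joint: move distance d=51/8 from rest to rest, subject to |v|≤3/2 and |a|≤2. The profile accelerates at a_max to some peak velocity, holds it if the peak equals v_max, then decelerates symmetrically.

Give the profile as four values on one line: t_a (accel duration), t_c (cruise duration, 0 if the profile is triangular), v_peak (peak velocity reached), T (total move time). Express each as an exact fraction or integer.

v_max²/a_max = (3/2)²/2 = 9/8
51/8 ≥ 9/8 ⇒ cruise phase
t_a = (3/2)/2 = 3/4; v_peak = 3/2
d_cruise = 51/8 − 9/8 = 21/4; t_c = (21/4)/(3/2) = 7/2
T = 2·3/4 + 7/2 = 5

t_a=3/4 t_c=7/2 v_peak=3/2 T=5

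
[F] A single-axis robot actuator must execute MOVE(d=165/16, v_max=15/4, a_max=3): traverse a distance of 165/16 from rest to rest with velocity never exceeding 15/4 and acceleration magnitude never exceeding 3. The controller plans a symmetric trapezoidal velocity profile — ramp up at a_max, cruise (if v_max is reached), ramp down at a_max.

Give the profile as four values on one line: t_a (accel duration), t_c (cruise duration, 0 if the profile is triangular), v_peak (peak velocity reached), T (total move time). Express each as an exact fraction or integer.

t_a=5/4 t_c=3/2 v_peak=15/4 T=4

v_max²/a_max = (15/4)²/3 = 75/16
165/16 ≥ 75/16 ⇒ cruise phase
t_a = (15/4)/3 = 5/4; v_peak = 15/4
d_cruise = 165/16 − 75/16 = 45/8; t_c = (45/8)/(15/4) = 3/2
T = 2·5/4 + 3/2 = 4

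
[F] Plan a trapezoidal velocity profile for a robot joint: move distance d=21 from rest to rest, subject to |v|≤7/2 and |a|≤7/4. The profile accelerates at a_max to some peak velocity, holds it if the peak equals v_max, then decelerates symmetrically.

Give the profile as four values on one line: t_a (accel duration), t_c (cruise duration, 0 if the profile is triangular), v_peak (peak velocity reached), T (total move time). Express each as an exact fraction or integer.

vₘ²/aₘ = (7/2)²/(7/4) = 7
21 ≥ 7 ⇒ cruise phase
t_a = (7/2)/(7/4) = 2; v_peak = 7/2
d_cruise = 21 − 7 = 14; t_c = 14/(7/2) = 4
T = 2·2 + 4 = 8

t_a=2 t_c=4 v_peak=7/2 T=8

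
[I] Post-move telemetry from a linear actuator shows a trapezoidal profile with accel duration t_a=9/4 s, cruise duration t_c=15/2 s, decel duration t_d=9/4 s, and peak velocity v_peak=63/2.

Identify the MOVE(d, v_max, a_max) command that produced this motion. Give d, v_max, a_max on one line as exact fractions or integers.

d=2457/8 v_max=63/2 a_max=14

a_max = (63/2)/(9/4) = 14
d_a = ½·63/2·9/4 = 567/16; d_c = 63/2·15/2 = 945/4
d = 2·567/16 + 945/4 = 2457/8
t_c = 15/2 > 0 → v_max = v_peak = 63/2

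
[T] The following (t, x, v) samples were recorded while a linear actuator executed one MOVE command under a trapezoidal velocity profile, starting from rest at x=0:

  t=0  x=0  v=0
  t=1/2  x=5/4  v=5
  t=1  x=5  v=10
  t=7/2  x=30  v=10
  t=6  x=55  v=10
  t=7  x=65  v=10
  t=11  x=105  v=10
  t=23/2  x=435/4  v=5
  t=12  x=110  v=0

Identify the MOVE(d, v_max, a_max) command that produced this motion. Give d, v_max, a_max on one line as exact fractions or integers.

final state: t=12, x=110, v=0 → d = 110
a_max = (5−0)/(1/2−0) = 10
max v = 10 over t∈[1,11] → v_max = 10
check: 10·(1+10) = 110 ✓

d=110 v_max=10 a_max=10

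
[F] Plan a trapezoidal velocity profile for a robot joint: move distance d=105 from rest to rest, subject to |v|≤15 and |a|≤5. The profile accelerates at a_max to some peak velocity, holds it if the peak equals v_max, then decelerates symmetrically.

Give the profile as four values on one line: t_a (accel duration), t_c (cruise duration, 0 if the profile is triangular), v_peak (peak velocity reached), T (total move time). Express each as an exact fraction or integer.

t_a=3 t_c=4 v_peak=15 T=10

v_max²/a_max = 15²/5 = 45
105 ≥ 45 so v_max reached
t_a = 15/5 = 3; v_peak = 15
d_cruise = 105 − 45 = 60; t_c = 60/15 = 4
T = 2·3 + 4 = 10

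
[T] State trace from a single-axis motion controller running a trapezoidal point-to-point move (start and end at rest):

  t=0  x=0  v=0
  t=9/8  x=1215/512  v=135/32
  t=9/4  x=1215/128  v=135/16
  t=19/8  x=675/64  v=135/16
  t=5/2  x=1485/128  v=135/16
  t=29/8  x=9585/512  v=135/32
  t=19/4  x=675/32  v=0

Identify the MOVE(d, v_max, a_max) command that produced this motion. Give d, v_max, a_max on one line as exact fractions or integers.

final state: t=19/4, x=675/32, v=0 → d = 675/32
a_max = (135/32−0)/(9/8−0) = 15/4
max v = 135/16 over t∈[9/4,5/2] → v_max = 135/16
check: 135/16·(9/4+1/4) = 675/32 ✓

d=675/32 v_max=135/16 a_max=15/4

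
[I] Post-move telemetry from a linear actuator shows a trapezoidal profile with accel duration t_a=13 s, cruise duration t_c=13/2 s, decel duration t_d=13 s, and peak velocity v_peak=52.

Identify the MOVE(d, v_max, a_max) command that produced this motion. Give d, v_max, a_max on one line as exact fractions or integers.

d=1014 v_max=52 a_max=4

a_max = 52/13 = 4
d_a = ½·52·13 = 338; d_c = 52·13/2 = 338
d = 2·338 + 338 = 1014
t_c = 13/2 > 0 ⇒ limit active, v_max = 52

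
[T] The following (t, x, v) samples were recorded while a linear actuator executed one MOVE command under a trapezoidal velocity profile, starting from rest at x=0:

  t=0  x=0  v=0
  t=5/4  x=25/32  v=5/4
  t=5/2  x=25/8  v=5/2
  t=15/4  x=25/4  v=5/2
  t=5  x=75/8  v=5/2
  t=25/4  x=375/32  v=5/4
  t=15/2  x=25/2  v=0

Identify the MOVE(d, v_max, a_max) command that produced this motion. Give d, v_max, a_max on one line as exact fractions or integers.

final state: t=15/2, x=25/2, v=0 → d = 25/2
a_max = (5/4−0)/(5/4−0) = 1
max v = 5/2 over t∈[5/2,5] → v_max = 5/2
check: 5/2·(5/2+5/2) = 25/2 ✓

d=25/2 v_max=5/2 a_max=1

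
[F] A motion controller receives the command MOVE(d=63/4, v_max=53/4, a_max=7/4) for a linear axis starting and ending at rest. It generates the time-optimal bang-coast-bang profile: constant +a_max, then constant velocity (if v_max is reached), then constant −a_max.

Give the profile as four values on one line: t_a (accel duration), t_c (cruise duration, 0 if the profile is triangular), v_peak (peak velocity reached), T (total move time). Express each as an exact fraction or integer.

t_a=3 t_c=0 v_peak=21/4 T=6

vₘ²/aₘ = (53/4)²/(7/4) = 2809/28
63/4 < 2809/28 → triangular
v_peak = √(63/4·7/4) = √(441/16) = 21/4
t_a = (21/4)/(7/4) = 3; t_c = 0
T = 2·3 = 6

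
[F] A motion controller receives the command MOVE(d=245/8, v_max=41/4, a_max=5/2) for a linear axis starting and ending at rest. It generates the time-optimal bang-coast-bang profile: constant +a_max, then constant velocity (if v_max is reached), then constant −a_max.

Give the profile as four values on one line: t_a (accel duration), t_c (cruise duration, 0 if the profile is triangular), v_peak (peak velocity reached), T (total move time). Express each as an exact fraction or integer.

t_a=7/2 t_c=0 v_peak=35/4 T=7

vₘ²/aₘ = (41/4)²/(5/2) = 1681/40
245/8 < 1681/40 so t_c = 0
v_peak = √(245/8·5/2) = √(1225/16) = 35/4
t_a = (35/4)/(5/2) = 7/2; t_c = 0
T = 2·7/2 = 7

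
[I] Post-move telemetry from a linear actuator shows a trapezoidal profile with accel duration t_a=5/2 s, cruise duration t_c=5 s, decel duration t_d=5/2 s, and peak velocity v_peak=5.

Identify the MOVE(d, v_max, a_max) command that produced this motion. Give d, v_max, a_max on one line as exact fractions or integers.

d=75/2 v_max=5 a_max=2

a_max = 5/(5/2) = 2
d_a = ½·5·5/2 = 25/4; d_c = 5·5 = 25
d = 2·25/4 + 25 = 75/2
t_c = 5 > 0 so v_max = 5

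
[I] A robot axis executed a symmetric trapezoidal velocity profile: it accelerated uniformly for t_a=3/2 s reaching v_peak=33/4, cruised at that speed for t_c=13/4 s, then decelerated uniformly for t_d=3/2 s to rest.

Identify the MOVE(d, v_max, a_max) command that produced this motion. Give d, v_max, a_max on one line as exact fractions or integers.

d=627/16 v_max=33/4 a_max=11/2

a_max = (33/4)/(3/2) = 11/2
d_a = ½·33/4·3/2 = 99/16; d_c = 33/4·13/4 = 429/16
d = 2·99/16 + 429/16 = 627/16
t_c = 13/4 > 0 ⇒ limit active, v_max = 33/4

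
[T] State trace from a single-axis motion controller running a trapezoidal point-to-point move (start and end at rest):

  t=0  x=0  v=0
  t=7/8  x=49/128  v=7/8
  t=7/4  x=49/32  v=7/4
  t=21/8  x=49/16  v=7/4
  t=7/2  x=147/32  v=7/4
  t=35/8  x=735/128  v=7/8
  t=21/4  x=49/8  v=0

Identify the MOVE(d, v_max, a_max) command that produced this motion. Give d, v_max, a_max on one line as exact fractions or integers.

d=49/8 v_max=7/4 a_max=1

final state: t=21/4, x=49/8, v=0 → d = 49/8
a_max = (7/8−0)/(7/8−0) = 1
max v = 7/4 over t∈[7/4,7/2] → v_max = 7/4
check: 7/4·(7/4+7/4) = 49/8 ✓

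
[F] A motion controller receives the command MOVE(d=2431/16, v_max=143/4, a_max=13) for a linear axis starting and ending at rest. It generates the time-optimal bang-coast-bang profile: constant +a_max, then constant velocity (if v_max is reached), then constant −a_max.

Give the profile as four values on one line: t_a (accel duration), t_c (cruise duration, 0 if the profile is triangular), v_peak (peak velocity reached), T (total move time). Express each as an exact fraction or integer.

t_a=11/4 t_c=3/2 v_peak=143/4 T=7

(v_max)²/a_max = (143/4)²/13 = 1573/16
2431/16 ≥ 1573/16 ⇒ cruise phase
t_a = (143/4)/13 = 11/4; v_peak = 143/4
d_cruise = 2431/16 − 1573/16 = 429/8; t_c = (429/8)/(143/4) = 3/2
T = 2·11/4 + 3/2 = 7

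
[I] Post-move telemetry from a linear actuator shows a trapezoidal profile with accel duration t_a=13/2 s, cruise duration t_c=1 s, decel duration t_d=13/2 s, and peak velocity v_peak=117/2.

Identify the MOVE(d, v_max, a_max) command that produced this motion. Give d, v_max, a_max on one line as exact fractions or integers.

d=1755/4 v_max=117/2 a_max=9

a_max = (117/2)/(13/2) = 9
d_a = ½·117/2·13/2 = 1521/8; d_c = 117/2·1 = 117/2
d = 2·1521/8 + 117/2 = 1755/4
t_c = 1 > 0 ⇒ limit active, v_max = 117/2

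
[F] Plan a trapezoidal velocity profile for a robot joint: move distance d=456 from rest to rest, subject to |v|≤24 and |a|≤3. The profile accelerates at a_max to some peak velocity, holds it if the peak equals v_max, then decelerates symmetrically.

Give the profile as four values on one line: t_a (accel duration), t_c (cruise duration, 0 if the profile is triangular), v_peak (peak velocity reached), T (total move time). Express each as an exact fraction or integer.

t_a=8 t_c=11 v_peak=24 T=27

(v_max)²/a_max = 24²/3 = 192
456 ≥ 192 ⇒ cruise phase
t_a = 24/3 = 8; v_peak = 24
d_cruise = 456 − 192 = 264; t_c = 264/24 = 11
T = 2·8 + 11 = 27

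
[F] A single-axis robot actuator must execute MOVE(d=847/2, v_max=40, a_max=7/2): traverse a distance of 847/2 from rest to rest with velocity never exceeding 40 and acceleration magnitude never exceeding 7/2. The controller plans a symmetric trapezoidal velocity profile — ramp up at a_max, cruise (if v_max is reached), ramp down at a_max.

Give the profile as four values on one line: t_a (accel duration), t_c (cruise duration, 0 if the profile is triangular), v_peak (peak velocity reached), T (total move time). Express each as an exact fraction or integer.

vₘ²/aₘ = 40²/(7/2) = 3200/7
847/2 < 3200/7 ⇒ no cruise
v_peak = √(847/2·7/2) = √(5929/4) = 77/2
t_a = (77/2)/(7/2) = 11; t_c = 0
T = 2·11 = 22

t_a=11 t_c=0 v_peak=77/2 T=22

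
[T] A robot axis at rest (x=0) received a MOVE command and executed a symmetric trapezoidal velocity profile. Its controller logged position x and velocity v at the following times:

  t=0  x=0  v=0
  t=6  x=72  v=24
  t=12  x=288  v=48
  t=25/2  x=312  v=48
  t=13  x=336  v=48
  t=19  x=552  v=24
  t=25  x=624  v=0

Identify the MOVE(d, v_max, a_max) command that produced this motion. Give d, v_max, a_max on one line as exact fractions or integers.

final state: t=25, x=624, v=0 → d = 624
a_max = (24−0)/(6−0) = 4
max v = 48 over t∈[12,13] → v_max = 48
check: 48·(12+1) = 624 ✓

d=624 v_max=48 a_max=4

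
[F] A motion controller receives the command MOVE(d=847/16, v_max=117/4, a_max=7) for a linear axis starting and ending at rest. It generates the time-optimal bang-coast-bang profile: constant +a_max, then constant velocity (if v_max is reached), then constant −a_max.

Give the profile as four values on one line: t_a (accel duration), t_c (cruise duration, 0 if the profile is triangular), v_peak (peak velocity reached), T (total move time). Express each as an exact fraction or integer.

vₘ²/aₘ = (117/4)²/7 = 13689/112
847/16 < 13689/112 ⇒ no cruise
v_peak = √(847/16·7) = √(5929/16) = 77/4
t_a = (77/4)/7 = 11/4; t_c = 0
T = 2·11/4 = 11/2

t_a=11/4 t_c=0 v_peak=77/4 T=11/2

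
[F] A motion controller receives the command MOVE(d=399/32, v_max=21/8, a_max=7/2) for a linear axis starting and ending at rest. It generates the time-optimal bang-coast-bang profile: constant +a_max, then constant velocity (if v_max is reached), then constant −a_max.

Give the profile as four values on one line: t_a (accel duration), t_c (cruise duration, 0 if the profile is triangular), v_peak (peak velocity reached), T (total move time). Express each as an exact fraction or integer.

vₘ²/aₘ = (21/8)²/(7/2) = 63/32
399/32 ≥ 63/32 ⇒ cruise phase
t_a = (21/8)/(7/2) = 3/4; v_peak = 21/8
d_cruise = 399/32 − 63/32 = 21/2; t_c = (21/2)/(21/8) = 4
T = 2·3/4 + 4 = 11/2

t_a=3/4 t_c=4 v_peak=21/8 T=11/2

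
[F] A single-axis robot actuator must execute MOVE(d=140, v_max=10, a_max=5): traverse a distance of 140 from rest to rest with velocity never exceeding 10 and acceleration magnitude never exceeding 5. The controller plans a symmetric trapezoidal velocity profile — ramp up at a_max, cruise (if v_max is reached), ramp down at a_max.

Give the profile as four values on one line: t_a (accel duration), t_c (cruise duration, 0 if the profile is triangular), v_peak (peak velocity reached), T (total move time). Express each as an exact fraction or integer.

vₘ²/aₘ = 10²/5 = 20
140 ≥ 20 ⇒ cruise phase
t_a = 10/5 = 2; v_peak = 10
d_cruise = 140 − 20 = 120; t_c = 120/10 = 12
T = 2·2 + 12 = 16

t_a=2 t_c=12 v_peak=10 T=16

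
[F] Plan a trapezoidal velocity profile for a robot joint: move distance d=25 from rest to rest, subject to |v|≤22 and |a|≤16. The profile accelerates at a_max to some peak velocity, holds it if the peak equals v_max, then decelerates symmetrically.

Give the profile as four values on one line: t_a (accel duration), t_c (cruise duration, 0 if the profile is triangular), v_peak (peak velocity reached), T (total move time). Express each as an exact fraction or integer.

t_a=5/4 t_c=0 v_peak=20 T=5/2

vₘ²/aₘ = 22²/16 = 121/4
25 < 121/4 ⇒ no cruise
v_peak = √(25·16) = √400 = 20
t_a = 20/16 = 5/4; t_c = 0
T = 2·5/4 = 5/2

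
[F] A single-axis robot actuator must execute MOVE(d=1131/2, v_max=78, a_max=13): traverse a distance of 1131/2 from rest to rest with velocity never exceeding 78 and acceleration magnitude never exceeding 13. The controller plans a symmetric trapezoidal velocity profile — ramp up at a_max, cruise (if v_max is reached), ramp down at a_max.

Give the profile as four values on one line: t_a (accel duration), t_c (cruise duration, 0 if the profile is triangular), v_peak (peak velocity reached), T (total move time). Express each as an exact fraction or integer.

v_max²/a_max = 78²/13 = 468
1131/2 ≥ 468 → trapezoidal
t_a = 78/13 = 6; v_peak = 78
d_cruise = 1131/2 − 468 = 195/2; t_c = (195/2)/78 = 5/4
T = 2·6 + 5/4 = 53/4

t_a=6 t_c=5/4 v_peak=78 T=53/4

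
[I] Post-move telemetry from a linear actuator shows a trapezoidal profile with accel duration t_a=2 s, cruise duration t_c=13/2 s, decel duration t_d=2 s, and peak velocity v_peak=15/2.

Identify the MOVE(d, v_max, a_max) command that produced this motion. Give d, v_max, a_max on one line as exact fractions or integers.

a_max = (15/2)/2 = 15/4
d_a = ½·15/2·2 = 15/2; d_c = 15/2·13/2 = 195/4
d = 2·15/2 + 195/4 = 255/4
t_c = 13/2 > 0 → v_max = v_peak = 15/2

d=255/4 v_max=15/2 a_max=15/4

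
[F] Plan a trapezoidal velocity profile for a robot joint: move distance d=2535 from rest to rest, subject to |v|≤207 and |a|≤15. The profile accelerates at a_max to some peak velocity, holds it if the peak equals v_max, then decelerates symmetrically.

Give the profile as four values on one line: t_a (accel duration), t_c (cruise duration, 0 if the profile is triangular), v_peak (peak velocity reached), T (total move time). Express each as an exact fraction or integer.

(v_max)²/a_max = 207²/15 = 14283/5
2535 < 14283/5 ⇒ no cruise
v_peak = √(2535·15) = √38025 = 195
t_a = 195/15 = 13; t_c = 0
T = 2·13 = 26

t_a=13 t_c=0 v_peak=195 T=26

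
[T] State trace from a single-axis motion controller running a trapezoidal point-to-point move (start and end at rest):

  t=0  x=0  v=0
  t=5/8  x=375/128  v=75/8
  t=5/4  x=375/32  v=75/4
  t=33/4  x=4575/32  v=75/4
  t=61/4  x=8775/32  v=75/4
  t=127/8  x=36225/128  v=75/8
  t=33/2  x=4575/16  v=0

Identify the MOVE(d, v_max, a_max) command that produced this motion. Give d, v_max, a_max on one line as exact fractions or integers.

final state: t=33/2, x=4575/16, v=0 → d = 4575/16
a_max = (75/8−0)/(5/8−0) = 15
max v = 75/4 over t∈[5/4,61/4] → v_max = 75/4
check: 75/4·(5/4+14) = 4575/16 ✓

d=4575/16 v_max=75/4 a_max=15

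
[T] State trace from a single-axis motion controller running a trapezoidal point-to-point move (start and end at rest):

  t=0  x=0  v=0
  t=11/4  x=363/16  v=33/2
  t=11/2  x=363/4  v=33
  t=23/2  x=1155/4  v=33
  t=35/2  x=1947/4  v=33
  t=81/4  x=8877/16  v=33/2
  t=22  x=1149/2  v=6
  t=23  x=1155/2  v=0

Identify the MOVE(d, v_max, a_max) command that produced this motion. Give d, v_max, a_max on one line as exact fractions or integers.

d=1155/2 v_max=33 a_max=6

final state: t=23, x=1155/2, v=0 → d = 1155/2
a_max = (33/2−0)/(11/4−0) = 6
max v = 33 over t∈[11/2,35/2] → v_max = 33
check: 33·(11/2+12) = 1155/2 ✓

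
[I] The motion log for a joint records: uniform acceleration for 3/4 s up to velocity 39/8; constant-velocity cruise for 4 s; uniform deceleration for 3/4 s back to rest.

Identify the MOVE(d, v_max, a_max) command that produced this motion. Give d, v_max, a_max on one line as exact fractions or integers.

a_max = (39/8)/(3/4) = 13/2
d_a = ½·39/8·3/4 = 117/64; d_c = 39/8·4 = 39/2
d = 2·117/64 + 39/2 = 741/32
t_c = 4 > 0 so v_max = 39/8

d=741/32 v_max=39/8 a_max=13/2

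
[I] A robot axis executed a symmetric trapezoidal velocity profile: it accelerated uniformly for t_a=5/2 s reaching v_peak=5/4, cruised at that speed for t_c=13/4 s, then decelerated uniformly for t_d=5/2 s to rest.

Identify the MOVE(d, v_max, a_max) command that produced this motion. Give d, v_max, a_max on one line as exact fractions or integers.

a_max = (5/4)/(5/2) = 1/2
d_a = ½·5/4·5/2 = 25/16; d_c = 5/4·13/4 = 65/16
d = 2·25/16 + 65/16 = 115/16
t_c = 13/4 > 0 → v_max = v_peak = 5/4

d=115/16 v_max=5/4 a_max=1/2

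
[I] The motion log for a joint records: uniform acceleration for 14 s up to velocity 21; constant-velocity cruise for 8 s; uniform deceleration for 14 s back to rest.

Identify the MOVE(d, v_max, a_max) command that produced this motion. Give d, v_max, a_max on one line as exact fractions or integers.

d=462 v_max=21 a_max=3/2

a_max = 21/14 = 3/2
d_a = ½·21·14 = 147; d_c = 21·8 = 168
d = 2·147 + 168 = 462
t_c = 8 > 0 → v_max = v_peak = 21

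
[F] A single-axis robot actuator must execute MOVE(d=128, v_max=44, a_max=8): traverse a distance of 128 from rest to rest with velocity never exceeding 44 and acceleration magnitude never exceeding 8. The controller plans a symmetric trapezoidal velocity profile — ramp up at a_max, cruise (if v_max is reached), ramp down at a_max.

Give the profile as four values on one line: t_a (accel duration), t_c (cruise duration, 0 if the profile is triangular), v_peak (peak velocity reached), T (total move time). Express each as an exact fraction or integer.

t_a=4 t_c=0 v_peak=32 T=8

v_max²/a_max = 44²/8 = 242
128 < 242 ⇒ no cruise
v_peak = √(128·8) = √1024 = 32
t_a = 32/8 = 4; t_c = 0
T = 2·4 = 8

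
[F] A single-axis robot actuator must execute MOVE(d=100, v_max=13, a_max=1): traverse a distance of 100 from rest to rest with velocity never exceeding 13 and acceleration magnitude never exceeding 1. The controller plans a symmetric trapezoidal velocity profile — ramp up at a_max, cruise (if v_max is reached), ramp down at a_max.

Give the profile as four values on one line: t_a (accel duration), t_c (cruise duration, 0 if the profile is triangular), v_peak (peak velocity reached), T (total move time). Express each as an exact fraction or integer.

(v_max)²/a_max = 13²/1 = 169
100 < 169 → triangular
v_peak = √(100·1) = √100 = 10
t_a = 10/1 = 10; t_c = 0
T = 2·10 = 20

t_a=10 t_c=0 v_peak=10 T=20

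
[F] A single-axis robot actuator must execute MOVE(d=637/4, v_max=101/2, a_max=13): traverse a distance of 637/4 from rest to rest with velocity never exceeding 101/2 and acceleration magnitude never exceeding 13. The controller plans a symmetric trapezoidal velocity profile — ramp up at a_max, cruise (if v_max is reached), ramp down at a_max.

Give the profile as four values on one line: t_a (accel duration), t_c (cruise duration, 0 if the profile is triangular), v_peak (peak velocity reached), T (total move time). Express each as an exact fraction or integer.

(v_max)²/a_max = (101/2)²/13 = 10201/52
637/4 < 10201/52 so t_c = 0
v_peak = √(637/4·13) = √(8281/4) = 91/2
t_a = (91/2)/13 = 7/2; t_c = 0
T = 2·7/2 = 7

t_a=7/2 t_c=0 v_peak=91/2 T=7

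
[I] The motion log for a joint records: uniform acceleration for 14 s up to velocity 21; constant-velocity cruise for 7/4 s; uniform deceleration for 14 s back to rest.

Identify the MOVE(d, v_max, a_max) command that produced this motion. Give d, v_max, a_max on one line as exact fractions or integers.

d=1323/4 v_max=21 a_max=3/2

a_max = 21/14 = 3/2
d_a = ½·21·14 = 147; d_c = 21·7/4 = 147/4
d = 2·147 + 147/4 = 1323/4
t_c = 7/4 > 0 → v_max = v_peak = 21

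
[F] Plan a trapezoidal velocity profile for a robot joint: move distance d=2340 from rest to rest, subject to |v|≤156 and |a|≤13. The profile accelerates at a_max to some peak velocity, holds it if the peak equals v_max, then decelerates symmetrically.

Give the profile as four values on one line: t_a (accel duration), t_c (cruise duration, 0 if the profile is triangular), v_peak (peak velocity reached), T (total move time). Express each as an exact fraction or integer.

vₘ²/aₘ = 156²/13 = 1872
2340 ≥ 1872 ⇒ cruise phase
t_a = 156/13 = 12; v_peak = 156
d_cruise = 2340 − 1872 = 468; t_c = 468/156 = 3
T = 2·12 + 3 = 27

t_a=12 t_c=3 v_peak=156 T=27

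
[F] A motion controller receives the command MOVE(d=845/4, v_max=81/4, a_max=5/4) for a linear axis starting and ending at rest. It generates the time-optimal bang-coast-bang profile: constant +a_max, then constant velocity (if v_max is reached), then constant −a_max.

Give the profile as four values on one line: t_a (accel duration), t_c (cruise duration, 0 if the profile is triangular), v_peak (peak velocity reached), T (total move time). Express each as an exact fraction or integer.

t_a=13 t_c=0 v_peak=65/4 T=26

v_max²/a_max = (81/4)²/(5/4) = 6561/20
845/4 < 6561/20 so t_c = 0
v_peak = √(845/4·5/4) = √(4225/16) = 65/4
t_a = (65/4)/(5/4) = 13; t_c = 0
T = 2·13 = 26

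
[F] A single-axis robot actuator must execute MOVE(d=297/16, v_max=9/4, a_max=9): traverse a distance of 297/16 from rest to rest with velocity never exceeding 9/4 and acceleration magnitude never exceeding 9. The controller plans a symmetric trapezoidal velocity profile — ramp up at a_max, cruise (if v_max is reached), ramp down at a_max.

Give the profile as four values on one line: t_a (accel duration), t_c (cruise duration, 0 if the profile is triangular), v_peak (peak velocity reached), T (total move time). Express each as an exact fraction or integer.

v_max²/a_max = (9/4)²/9 = 9/16
297/16 ≥ 9/16 ⇒ cruise phase
t_a = (9/4)/9 = 1/4; v_peak = 9/4
d_cruise = 297/16 − 9/16 = 18; t_c = 18/(9/4) = 8
T = 2·1/4 + 8 = 17/2

t_a=1/4 t_c=8 v_peak=9/4 T=17/2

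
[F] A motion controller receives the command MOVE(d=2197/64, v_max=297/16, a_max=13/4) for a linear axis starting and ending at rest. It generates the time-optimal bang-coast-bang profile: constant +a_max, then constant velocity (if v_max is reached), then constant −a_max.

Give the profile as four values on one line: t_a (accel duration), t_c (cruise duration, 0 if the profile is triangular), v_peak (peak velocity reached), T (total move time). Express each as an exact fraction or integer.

vₘ²/aₘ = (297/16)²/(13/4) = 88209/832
2197/64 < 88209/832 so t_c = 0
v_peak = √(2197/64·13/4) = √(28561/256) = 169/16
t_a = (169/16)/(13/4) = 13/4; t_c = 0
T = 2·13/4 = 13/2

t_a=13/4 t_c=0 v_peak=169/16 T=13/2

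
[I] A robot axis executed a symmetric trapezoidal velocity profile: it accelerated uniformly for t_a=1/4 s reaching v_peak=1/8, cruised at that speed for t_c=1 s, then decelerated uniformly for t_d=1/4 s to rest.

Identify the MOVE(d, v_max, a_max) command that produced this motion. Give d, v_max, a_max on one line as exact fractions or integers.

d=5/32 v_max=1/8 a_max=1/2

a_max = (1/8)/(1/4) = 1/2
d_a = ½·1/8·1/4 = 1/64; d_c = 1/8·1 = 1/8
d = 2·1/64 + 1/8 = 5/32
t_c = 1 > 0 so v_max = 1/8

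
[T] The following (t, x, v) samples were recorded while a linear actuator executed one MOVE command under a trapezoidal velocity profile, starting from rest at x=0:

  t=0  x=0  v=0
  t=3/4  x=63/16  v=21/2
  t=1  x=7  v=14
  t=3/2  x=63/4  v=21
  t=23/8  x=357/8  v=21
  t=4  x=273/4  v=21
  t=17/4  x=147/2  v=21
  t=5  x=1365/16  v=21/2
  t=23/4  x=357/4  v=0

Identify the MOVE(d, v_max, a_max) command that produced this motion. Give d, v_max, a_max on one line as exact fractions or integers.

d=357/4 v_max=21 a_max=14

final state: t=23/4, x=357/4, v=0 → d = 357/4
a_max = (21/2−0)/(3/4−0) = 14
max v = 21 over t∈[3/2,17/4] → v_max = 21
check: 21·(3/2+11/4) = 357/4 ✓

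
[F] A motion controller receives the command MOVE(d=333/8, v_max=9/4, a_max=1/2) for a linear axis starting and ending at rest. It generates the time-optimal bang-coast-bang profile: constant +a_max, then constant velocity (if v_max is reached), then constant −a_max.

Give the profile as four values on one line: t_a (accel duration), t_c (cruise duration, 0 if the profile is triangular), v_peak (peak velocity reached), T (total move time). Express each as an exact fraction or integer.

t_a=9/2 t_c=14 v_peak=9/4 T=23

(v_max)²/a_max = (9/4)²/(1/2) = 81/8
333/8 ≥ 81/8 ⇒ cruise phase
t_a = (9/4)/(1/2) = 9/2; v_peak = 9/4
d_cruise = 333/8 − 81/8 = 63/2; t_c = (63/2)/(9/4) = 14
T = 2·9/2 + 14 = 23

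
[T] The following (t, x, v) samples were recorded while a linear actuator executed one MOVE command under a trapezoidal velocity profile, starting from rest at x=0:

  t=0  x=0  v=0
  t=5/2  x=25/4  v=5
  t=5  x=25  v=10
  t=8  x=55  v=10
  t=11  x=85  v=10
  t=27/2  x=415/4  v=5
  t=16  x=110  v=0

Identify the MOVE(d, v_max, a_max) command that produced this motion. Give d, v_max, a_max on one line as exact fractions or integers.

final state: t=16, x=110, v=0 → d = 110
a_max = (5−0)/(5/2−0) = 2
max v = 10 over t∈[5,11] → v_max = 10
check: 10·(5+6) = 110 ✓

d=110 v_max=10 a_max=2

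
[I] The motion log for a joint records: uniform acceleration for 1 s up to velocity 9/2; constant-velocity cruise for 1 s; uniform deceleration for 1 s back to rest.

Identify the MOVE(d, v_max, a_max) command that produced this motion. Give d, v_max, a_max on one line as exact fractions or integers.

a_max = (9/2)/1 = 9/2
d_a = ½·9/2·1 = 9/4; d_c = 9/2·1 = 9/2
d = 2·9/4 + 9/2 = 9
t_c = 1 > 0 ⇒ limit active, v_max = 9/2

d=9 v_max=9/2 a_max=9/2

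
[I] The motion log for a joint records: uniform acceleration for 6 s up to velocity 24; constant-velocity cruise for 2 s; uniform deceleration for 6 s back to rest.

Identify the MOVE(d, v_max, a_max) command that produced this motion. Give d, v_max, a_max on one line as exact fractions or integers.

a_max = 24/6 = 4
d_a = ½·24·6 = 72; d_c = 24·2 = 48
d = 2·72 + 48 = 192
t_c = 2 > 0 ⇒ limit active, v_max = 24

d=192 v_max=24 a_max=4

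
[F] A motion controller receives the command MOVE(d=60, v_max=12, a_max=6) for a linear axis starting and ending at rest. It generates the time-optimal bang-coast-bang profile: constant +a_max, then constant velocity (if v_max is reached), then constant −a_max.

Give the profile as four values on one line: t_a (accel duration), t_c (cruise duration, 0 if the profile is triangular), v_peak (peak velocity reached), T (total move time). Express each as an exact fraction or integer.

t_a=2 t_c=3 v_peak=12 T=7

vₘ²/aₘ = 12²/6 = 24
60 ≥ 24 → trapezoidal
t_a = 12/6 = 2; v_peak = 12
d_cruise = 60 − 24 = 36; t_c = 36/12 = 3
T = 2·2 + 3 = 7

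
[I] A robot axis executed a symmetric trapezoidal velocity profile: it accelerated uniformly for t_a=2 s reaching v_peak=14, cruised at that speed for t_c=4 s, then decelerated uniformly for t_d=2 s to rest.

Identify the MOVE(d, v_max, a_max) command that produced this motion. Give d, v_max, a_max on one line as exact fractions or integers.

d=84 v_max=14 a_max=7

a_max = 14/2 = 7
d_a = ½·14·2 = 14; d_c = 14·4 = 56
d = 2·14 + 56 = 84
t_c = 4 > 0 ⇒ limit active, v_max = 14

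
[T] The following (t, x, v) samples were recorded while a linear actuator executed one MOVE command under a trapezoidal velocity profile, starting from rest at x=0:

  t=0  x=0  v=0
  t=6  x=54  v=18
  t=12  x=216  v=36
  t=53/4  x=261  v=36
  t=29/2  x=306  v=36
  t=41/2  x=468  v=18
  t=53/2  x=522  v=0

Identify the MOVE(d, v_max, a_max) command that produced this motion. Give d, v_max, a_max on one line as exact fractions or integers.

d=522 v_max=36 a_max=3

final state: t=53/2, x=522, v=0 → d = 522
a_max = (18−0)/(6−0) = 3
max v = 36 over t∈[12,29/2] → v_max = 36
check: 36·(12+5/2) = 522 ✓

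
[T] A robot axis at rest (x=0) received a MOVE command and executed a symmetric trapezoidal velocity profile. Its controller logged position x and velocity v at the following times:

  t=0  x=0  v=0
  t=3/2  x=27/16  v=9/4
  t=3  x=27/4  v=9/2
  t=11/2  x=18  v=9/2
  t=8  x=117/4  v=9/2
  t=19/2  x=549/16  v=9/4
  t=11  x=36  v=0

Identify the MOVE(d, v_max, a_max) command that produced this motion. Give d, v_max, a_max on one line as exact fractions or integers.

final state: t=11, x=36, v=0 → d = 36
a_max = (9/4−0)/(3/2−0) = 3/2
max v = 9/2 over t∈[3,8] → v_max = 9/2
check: 9/2·(3+5) = 36 ✓

d=36 v_max=9/2 a_max=3/2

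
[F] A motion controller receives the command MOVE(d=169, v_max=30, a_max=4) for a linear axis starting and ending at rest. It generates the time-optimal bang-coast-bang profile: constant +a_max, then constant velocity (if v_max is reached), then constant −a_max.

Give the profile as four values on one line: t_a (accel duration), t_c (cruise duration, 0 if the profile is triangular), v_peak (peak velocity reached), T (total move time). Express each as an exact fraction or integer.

t_a=13/2 t_c=0 v_peak=26 T=13

v_max²/a_max = 30²/4 = 225
169 < 225 so t_c = 0
v_peak = √(169·4) = √676 = 26
t_a = 26/4 = 13/2; t_c = 0
T = 2·13/2 = 13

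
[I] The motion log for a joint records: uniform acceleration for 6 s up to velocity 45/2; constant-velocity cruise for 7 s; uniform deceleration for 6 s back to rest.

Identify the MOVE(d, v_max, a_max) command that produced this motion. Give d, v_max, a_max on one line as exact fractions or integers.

a_max = (45/2)/6 = 15/4
d_a = ½·45/2·6 = 135/2; d_c = 45/2·7 = 315/2
d = 2·135/2 + 315/2 = 585/2
t_c = 7 > 0 → v_max = v_peak = 45/2

d=585/2 v_max=45/2 a_max=15/4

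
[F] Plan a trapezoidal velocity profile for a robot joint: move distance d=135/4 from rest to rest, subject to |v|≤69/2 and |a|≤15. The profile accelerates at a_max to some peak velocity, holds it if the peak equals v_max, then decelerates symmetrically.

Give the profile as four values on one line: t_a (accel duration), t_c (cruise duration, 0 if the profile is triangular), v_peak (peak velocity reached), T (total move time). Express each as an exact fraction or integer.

t_a=3/2 t_c=0 v_peak=45/2 T=3

v_max²/a_max = (69/2)²/15 = 1587/20
135/4 < 1587/20 so t_c = 0
v_peak = √(135/4·15) = √(2025/4) = 45/2
t_a = (45/2)/15 = 3/2; t_c = 0
T = 2·3/2 = 3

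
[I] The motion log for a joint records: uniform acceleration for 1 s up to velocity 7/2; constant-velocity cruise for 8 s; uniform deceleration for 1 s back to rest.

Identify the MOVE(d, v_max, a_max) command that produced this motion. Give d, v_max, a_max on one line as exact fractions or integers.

d=63/2 v_max=7/2 a_max=7/2

a_max = (7/2)/1 = 7/2
d_a = ½·7/2·1 = 7/4; d_c = 7/2·8 = 28
d = 2·7/4 + 28 = 63/2
t_c = 8 > 0 so v_max = 7/2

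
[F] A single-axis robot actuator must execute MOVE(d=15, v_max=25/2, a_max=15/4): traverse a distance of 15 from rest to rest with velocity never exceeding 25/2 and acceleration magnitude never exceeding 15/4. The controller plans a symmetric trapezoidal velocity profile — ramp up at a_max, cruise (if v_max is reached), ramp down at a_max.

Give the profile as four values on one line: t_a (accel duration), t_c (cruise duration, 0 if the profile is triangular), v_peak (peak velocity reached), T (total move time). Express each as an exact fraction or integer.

vₘ²/aₘ = (25/2)²/(15/4) = 125/3
15 < 125/3 so t_c = 0
v_peak = √(15·15/4) = √(225/4) = 15/2
t_a = (15/2)/(15/4) = 2; t_c = 0
T = 2·2 = 4

t_a=2 t_c=0 v_peak=15/2 T=4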